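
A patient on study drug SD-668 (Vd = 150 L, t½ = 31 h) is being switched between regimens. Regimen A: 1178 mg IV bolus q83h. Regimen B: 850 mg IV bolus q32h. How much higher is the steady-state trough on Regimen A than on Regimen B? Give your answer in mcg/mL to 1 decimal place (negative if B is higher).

Regimen A: f = (1/2)^(83/31) ≈ 0.1563; Cmin,ss = (1178/150)·f/(1−f) ≈ 1.455 mcg/mL.
Regimen B: f = (1/2)^(32/31) ≈ 0.4889; Cmin,ss = (850/150)·f/(1−f) ≈ 5.421 mcg/mL.
Difference ≈ 1.455 − 5.421 ≈ -3.966 mcg/mL.

-4.0 mcg/mL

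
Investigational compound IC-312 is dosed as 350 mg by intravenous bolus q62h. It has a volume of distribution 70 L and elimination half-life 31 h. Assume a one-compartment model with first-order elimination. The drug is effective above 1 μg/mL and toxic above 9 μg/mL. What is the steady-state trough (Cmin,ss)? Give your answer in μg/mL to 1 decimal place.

1.7 μg/mL

τ = 62 h = 2 half-lives, so f = (1/2)^2 = 0.25.
At steady state, R = 1/(1 − 0.25) = 4/3.
Single-dose peak C₀ = D/Vd = 350/70 = 5 μg/mL.
Steady-state peak Cmax,ss = C₀·R = 5 × 4/3 ≈ 6.667 μg/mL.
Steady-state trough Cmin,ss = Cmax,ss·f ≈ 6.667 × 0.25 ≈ 1.667 μg/mL.
Trough 1.7 μg/mL vs MEC 1 μg/mL: adequate.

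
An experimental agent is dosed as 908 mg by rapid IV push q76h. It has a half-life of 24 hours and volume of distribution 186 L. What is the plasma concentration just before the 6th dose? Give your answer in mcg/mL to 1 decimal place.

f = (1/2)^(τ/t½) = (1/2)^(76/24) ≈ 0.1114.
C₀ = D/Vd = 908/186 ≈ 4.882 mcg/mL.
Before the 6th dose, 5 doses have been given. Superposition: Cmin = C₀·(f + f² + … + f^5).
≈ 4.882 × (0.1114 + 0.0124 + 0.0014 + 0.0002 + 0.0000) ≈ 4.882 × 0.1254 ≈ 0.612 mcg/mL.

0.6 mcg/mL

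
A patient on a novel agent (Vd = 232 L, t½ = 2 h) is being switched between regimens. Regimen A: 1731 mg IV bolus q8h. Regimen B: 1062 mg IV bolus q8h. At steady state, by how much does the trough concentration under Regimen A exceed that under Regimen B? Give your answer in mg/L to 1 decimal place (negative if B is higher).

0.2 mg/L

Regimen A: f = (1/2)^(8/2) ≈ 0.0625; Cmin,ss = (1731/232)·f/(1−f) ≈ 0.497 mg/L.
Regimen B: f = (1/2)^(8/2) ≈ 0.0625; Cmin,ss = (1062/232)·f/(1−f) ≈ 0.305 mg/L.
Difference ≈ 0.497 − 0.305 ≈ 0.192 mg/L.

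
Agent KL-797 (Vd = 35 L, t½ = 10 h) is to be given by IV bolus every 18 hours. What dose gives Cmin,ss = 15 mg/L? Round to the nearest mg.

τ/t½ = 18/10 ≈ 1.8, so f = (1/2)^(18/10) ≈ 0.287175.
Cmin,ss = (D/Vd)·f/(1−f), so D = Cmin,ss·Vd·(1−f)/f.
D = 15 × 35 × (1−f)/f ≈ 15 × 35 × 2.48220 ≈ 1303.16 mg.

1303 mg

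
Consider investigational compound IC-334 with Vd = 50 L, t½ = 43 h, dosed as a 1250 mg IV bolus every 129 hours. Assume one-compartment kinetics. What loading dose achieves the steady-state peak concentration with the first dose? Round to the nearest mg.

f = (1/2)^(129/43) ≈ 0.125000; accumulation ratio R = 1/(1−f) ≈ 1.14286.
Loading dose to hit Cmax,ss on first dose: D_load = D_maint·R ≈ 1250 × 1.14286 ≈ 1428.58 mg.

1429 mg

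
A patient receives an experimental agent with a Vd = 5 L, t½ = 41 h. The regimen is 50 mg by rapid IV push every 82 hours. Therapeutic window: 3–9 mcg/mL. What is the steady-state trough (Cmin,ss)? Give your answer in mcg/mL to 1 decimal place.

3.3 mcg/mL

The dosing interval is 2 half-lives, so f = 2^(−2) = 0.25.
At steady state, R = 1/(1 − 0.25) = 4/3.
Single-dose peak C₀ = D/Vd = 50/5 = 10 mcg/mL.
Steady-state peak Cmax,ss = C₀·R = 10 × 4/3 ≈ 13.333 mcg/mL.
Steady-state trough Cmin,ss = Cmax,ss·f ≈ 13.333 × 0.25 ≈ 3.333 mcg/mL.
Trough 3.3 mcg/mL vs MEC 3 mcg/mL: adequate.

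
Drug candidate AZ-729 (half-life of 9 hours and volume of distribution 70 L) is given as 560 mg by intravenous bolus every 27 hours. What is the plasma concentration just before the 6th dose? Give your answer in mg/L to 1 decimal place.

f = (1/2)^(τ/t½) = (1/2)^(27/9) ≈ 0.1250.
C₀ = D/Vd = 560/70 ≈ 8.000 mg/L.
Before the 6th dose, 5 doses have been given. Superposition: Cmin = C₀·(f + f² + … + f^5).
≈ 8.000 × (0.1250 + 0.0156 + 0.0020 + 0.0002 + 0.0000) ≈ 8.000 × 0.1428 ≈ 1.142 mg/L.

1.1 mg/L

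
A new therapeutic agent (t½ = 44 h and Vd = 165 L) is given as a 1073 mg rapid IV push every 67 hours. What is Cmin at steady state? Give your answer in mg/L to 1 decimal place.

τ/t½ = 67/44 ≈ 1.5227, so fraction remaining f = (1/2)^(67/44) ≈ 0.3480.
At steady state, accumulation factor R = 1/(1 − e^(−kτ)) ≈ 1.5337.
Each bolus raises the concentration by D/Vd = 1073/165 ≈ 6.503 mg/L.
Cmax,ss = C₀/(1 − f) ≈ 6.503/0.6520 ≈ 9.974 mg/L.
One interval later, Cmin,ss = Cmax,ss·e^(−kτ) ≈ 9.974 × 0.3480 ≈ 3.471 mg/L.

3.5 mg/L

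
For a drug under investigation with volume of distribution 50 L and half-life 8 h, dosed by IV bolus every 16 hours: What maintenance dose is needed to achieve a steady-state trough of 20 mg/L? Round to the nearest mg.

τ/t½ = 16/8 ≈ 2, so f = (1/2)^(16/8) ≈ 0.250000.
Cmin,ss = (D/Vd)·f/(1−f), so D = Cmin,ss·Vd·(1−f)/f.
D = 20 × 50 × (1−f)/f ≈ 20 × 50 × 3.00000 ≈ 3000.00 mg.

3000 mg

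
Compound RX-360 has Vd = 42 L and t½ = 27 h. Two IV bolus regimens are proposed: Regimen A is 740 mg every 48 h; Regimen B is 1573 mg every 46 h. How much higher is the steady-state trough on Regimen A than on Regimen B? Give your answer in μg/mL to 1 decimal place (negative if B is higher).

Regimen A: f = (1/2)^(48/27) ≈ 0.2916; Cmin,ss = (740/42)·f/(1−f) ≈ 7.253 μg/mL.
Regimen B: f = (1/2)^(46/27) ≈ 0.3070; Cmin,ss = (1573/42)·f/(1−f) ≈ 16.591 μg/mL.
Difference ≈ 7.253 − 16.591 ≈ -9.338 μg/mL.

-9.3 μg/mL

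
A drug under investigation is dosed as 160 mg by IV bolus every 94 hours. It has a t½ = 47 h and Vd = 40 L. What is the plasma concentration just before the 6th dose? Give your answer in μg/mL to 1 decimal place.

f = (1/2)^(τ/t½) = (1/2)^(94/47) ≈ 0.2500.
C₀ = D/Vd = 160/40 ≈ 4.000 μg/mL.
Before the 6th dose, 5 doses have been given. Superposition: Cmin = C₀·(f + f² + … + f^5).
≈ 4.000 × (0.2500 + 0.0625 + 0.0156 + 0.0039 + 0.0010) ≈ 4.000 × 0.3330 ≈ 1.332 μg/mL.

1.3 μg/mL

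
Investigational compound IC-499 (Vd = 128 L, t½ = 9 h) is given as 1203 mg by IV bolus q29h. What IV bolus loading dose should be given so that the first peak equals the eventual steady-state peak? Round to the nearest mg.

1347 mg

f = (1/2)^(29/9) ≈ 0.107155; accumulation ratio R = 1/(1−f) ≈ 1.12002.
Loading dose to hit Cmax,ss on first dose: D_load = D_maint·R ≈ 1203 × 1.12002 ≈ 1347.38 mg.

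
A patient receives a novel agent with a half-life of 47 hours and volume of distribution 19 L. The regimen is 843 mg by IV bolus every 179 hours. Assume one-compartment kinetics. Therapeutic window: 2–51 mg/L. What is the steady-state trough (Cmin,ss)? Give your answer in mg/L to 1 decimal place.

k = ln2/t½ = ln2/47 ≈ 0.014748 h⁻¹; fraction remaining f = e^(−kτ) = e^(−0.014748×179) ≈ 0.0714.
At steady state, accumulation factor R = 1/(1 − e^(−kτ)) ≈ 1.0769.
Single-dose peak C₀ = D/Vd = 843/19 ≈ 44.368 mg/L.
Steady-state peak Cmax,ss = C₀·R ≈ 44.368 × 1.0769 ≈ 47.780 mg/L.
Steady-state trough Cmin,ss = Cmax,ss·f ≈ 47.780 × 0.0714 ≈ 3.411 mg/L.
Trough 3.4 mg/L vs MEC 2 mg/L: adequate.

3.4 mg/L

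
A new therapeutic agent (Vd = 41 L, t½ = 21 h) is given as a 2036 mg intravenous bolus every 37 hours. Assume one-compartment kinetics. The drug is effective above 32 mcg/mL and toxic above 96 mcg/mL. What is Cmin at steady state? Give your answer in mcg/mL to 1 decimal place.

20.8 mcg/mL

Over one 37-h interval, 37/21 ≈ 1.7619 half-lives elapse, leaving f ≈ 0.2949 of each dose.
Accumulation ratio R = 1/(1 − f) ≈ 1/0.7051 ≈ 1.4182.
Each bolus raises the concentration by D/Vd = 2036/41 ≈ 49.659 mcg/mL.
Steady-state peak Cmax,ss = C₀·R ≈ 49.659 × 1.4182 ≈ 70.426 mcg/mL.
One interval later, Cmin,ss = Cmax,ss·e^(−kτ) ≈ 70.426 × 0.2949 ≈ 20.769 mcg/mL.
Trough 20.8 mcg/mL vs MEC 32 mcg/mL: subtherapeutic.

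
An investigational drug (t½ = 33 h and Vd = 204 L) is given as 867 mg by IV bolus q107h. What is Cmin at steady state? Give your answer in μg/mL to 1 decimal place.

Over one 107-h interval, 107/33 ≈ 3.2424 half-lives elapse, leaving f ≈ 0.1057 of each dose.
Accumulation ratio R = 1/(1 − f) ≈ 1/0.8943 ≈ 1.1182.
Single-dose peak C₀ = D/Vd = 867/204 ≈ 4.250 μg/mL.
Cmax,ss = C₀/(1 − f) ≈ 4.250/0.8943 ≈ 4.752 μg/mL.
One interval later, Cmin,ss = Cmax,ss·e^(−kτ) ≈ 4.752 × 0.1057 ≈ 0.502 μg/mL.

0.5 μg/mL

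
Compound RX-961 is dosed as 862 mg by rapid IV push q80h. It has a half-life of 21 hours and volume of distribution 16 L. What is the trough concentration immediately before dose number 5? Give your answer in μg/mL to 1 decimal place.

f = (1/2)^(τ/t½) = (1/2)^(80/21) ≈ 0.0713.
C₀ = D/Vd = 862/16 ≈ 53.875 μg/mL.
Before the 5th dose, 4 doses have been given. Superposition: Cmin = C₀·(f + f² + … + f^4).
≈ 53.875 × (0.0713 + 0.0051 + 0.0004 + 0.0000) ≈ 53.875 × 0.0768 ≈ 4.138 μg/mL.

4.1 μg/mL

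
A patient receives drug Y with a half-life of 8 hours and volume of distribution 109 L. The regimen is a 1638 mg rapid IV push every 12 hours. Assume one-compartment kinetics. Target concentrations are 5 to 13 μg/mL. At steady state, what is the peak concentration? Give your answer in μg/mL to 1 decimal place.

23.2 μg/mL

τ/t½ = 12/8 ≈ 1.5, so fraction remaining f = (1/2)^(12/8) ≈ 0.3536.
Accumulation ratio R = 1/(1 − f) ≈ 1/0.6464 ≈ 1.5470.
Single-dose peak C₀ = D/Vd = 1638/109 ≈ 15.028 μg/mL.
Steady-state peak Cmax,ss = C₀·R ≈ 15.028 × 1.5470 ≈ 23.248 μg/mL.
Peak 23.2 μg/mL vs MTC 13 μg/mL: exceeds toxic threshold.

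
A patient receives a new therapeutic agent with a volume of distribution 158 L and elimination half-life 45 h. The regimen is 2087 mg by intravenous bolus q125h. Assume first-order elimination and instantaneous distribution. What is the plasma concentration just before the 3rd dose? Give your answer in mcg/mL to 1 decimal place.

f = (1/2)^(τ/t½) = (1/2)^(125/45) ≈ 0.1458.
C₀ = D/Vd = 2087/158 ≈ 13.209 mcg/mL.
Before the 3rd dose, 2 doses have been given. Superposition: Cmin = C₀·(f + f²).
≈ 13.209 × (0.1458 + 0.0213) ≈ 13.209 × 0.1671 ≈ 2.207 mcg/mL.

2.2 mcg/mL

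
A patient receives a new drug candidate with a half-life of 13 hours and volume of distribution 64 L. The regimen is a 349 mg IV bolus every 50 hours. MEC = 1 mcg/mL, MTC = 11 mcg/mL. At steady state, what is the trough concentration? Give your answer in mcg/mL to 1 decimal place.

0.4 mcg/mL

τ/t½ = 50/13 ≈ 3.8462, so fraction remaining f = (1/2)^(50/13) ≈ 0.0695.
At steady state, accumulation factor R = 1/(1 − e^(−kτ)) ≈ 1.0747.
Single-dose peak C₀ = D/Vd = 349/64 ≈ 5.453 mcg/mL.
Steady-state peak Cmax,ss = C₀·R ≈ 5.453 × 1.0747 ≈ 5.860 mcg/mL.
One interval later, Cmin,ss = Cmax,ss·e^(−kτ) ≈ 5.860 × 0.0695 ≈ 0.407 mcg/mL.
Trough 0.4 mcg/mL vs MEC 1 mcg/mL: subtherapeutic.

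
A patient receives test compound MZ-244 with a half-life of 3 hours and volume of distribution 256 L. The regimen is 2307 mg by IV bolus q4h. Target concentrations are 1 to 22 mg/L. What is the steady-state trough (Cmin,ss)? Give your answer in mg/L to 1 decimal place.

Over one 4-h interval, 4/3 ≈ 1.3333 half-lives elapse, leaving f ≈ 0.3969 of each dose.
At steady state, accumulation factor R = 1/(1 − e^(−kτ)) ≈ 1.6581.
Each bolus raises the concentration by D/Vd = 2307/256 ≈ 9.012 mg/L.
Cmax,ss = C₀/(1 − f) ≈ 9.012/0.6031 ≈ 14.943 mg/L.
One interval later, Cmin,ss = Cmax,ss·e^(−kτ) ≈ 14.943 × 0.3969 ≈ 5.931 mg/L.
Trough 5.9 mg/L vs MEC 1 mg/L: adequate.

5.9 mg/L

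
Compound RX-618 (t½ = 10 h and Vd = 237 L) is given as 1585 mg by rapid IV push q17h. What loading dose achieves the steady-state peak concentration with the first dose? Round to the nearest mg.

f = (1/2)^(17/10) ≈ 0.307786; accumulation ratio R = 1/(1−f) ≈ 1.44464.
Loading dose to hit Cmax,ss on first dose: D_load = D_maint·R ≈ 1585 × 1.44464 ≈ 2289.75 mg.

2290 mg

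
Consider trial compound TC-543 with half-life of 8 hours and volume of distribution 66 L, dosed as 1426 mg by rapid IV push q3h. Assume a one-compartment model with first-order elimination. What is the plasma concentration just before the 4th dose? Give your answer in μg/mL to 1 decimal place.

f = (1/2)^(τ/t½) = (1/2)^(3/8) ≈ 0.7711.
C₀ = D/Vd = 1426/66 ≈ 21.606 μg/mL.
Before the 4th dose, 3 doses have been given. Superposition: Cmin = C₀·(f + f² + … + f^3).
≈ 21.606 × (0.7711 + 0.5946 + 0.4585) ≈ 21.606 × 1.8242 ≈ 39.414 μg/mL.

39.4 μg/mL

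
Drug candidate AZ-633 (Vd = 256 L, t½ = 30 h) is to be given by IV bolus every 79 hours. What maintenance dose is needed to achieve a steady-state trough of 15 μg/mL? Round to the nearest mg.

τ/t½ = 79/30 ≈ 2.6333, so f = (1/2)^(79/30) ≈ 0.161171.
Cmin,ss = (D/Vd)·f/(1−f), so D = Cmin,ss·Vd·(1−f)/f.
D = 15 × 256 × (1−f)/f ≈ 15 × 256 × 5.20459 ≈ 19985.63 mg.

19986 mg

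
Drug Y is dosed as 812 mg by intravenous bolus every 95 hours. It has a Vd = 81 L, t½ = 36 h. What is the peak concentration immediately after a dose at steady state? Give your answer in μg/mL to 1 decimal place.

11.9 μg/mL

τ/t½ = 95/36 ≈ 2.6389, so fraction remaining f = (1/2)^(95/36) ≈ 0.1606.
At steady state, accumulation factor R = 1/(1 − e^(−kτ)) ≈ 1.1913.
Single-dose peak C₀ = D/Vd = 812/81 ≈ 10.025 μg/mL.
Steady-state peak Cmax,ss = C₀·R ≈ 10.025 × 1.1913 ≈ 11.943 μg/mL.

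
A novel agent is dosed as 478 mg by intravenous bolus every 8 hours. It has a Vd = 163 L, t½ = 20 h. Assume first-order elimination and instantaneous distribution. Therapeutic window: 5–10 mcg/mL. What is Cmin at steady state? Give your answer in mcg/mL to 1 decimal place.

9.2 mcg/mL

τ/t½ = 8/20 ≈ 0.4, so fraction remaining f = (1/2)^(8/20) ≈ 0.7579.
At steady state, accumulation factor R = 1/(1 − e^(−kτ)) ≈ 4.1305.
Single-dose peak C₀ = D/Vd = 478/163 ≈ 2.933 mcg/mL.
Cmax,ss = C₀/(1 − f) ≈ 2.933/0.2421 ≈ 12.115 mcg/mL.
Steady-state trough Cmin,ss = Cmax,ss·f ≈ 12.115 × 0.7579 ≈ 9.182 mcg/mL.
Trough 9.2 mcg/mL vs MEC 5 mcg/mL: adequate.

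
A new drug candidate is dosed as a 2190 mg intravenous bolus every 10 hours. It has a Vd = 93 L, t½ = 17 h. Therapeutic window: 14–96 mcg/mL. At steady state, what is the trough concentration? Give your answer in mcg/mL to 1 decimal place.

Over one 10-h interval, 10/17 ≈ 0.58824 half-lives elapse, leaving f ≈ 0.6652 of each dose.
Each bolus raises the concentration by D/Vd = 2190/93 ≈ 23.548 mcg/mL.
Steady-state trough Cmin,ss = C₀·f/(1−f) ≈ 23.548 × 0.6652/0.3348 ≈ 46.787 mcg/mL.
Trough 46.8 mcg/mL vs MEC 14 mcg/mL: adequate.

46.8 mcg/mL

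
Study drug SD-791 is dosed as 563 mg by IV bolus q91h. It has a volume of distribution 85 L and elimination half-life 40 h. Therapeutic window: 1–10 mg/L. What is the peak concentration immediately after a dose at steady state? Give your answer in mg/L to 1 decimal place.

8.3 mg/L

Over one 91-h interval, 91/40 ≈ 2.275 half-lives elapse, leaving f ≈ 0.2066 of each dose.
Accumulation ratio R = 1/(1 − f) ≈ 1/0.7934 ≈ 1.2604.
Single-dose peak C₀ = D/Vd = 563/85 ≈ 6.624 mg/L.
Steady-state peak Cmax,ss = C₀·R ≈ 6.624 × 1.2604 ≈ 8.349 mg/L.
Peak 8.3 mg/L vs MTC 10 mg/L: below toxic threshold.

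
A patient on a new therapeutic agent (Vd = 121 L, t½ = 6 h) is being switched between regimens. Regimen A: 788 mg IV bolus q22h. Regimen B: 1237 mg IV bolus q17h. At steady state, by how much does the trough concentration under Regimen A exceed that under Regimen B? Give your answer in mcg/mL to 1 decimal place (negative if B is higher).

-1.1 mcg/mL

Regimen A: f = (1/2)^(22/6) ≈ 0.0787; Cmin,ss = (788/121)·f/(1−f) ≈ 0.556 mcg/mL.
Regimen B: f = (1/2)^(17/6) ≈ 0.1403; Cmin,ss = (1237/121)·f/(1−f) ≈ 1.668 mcg/mL.
Difference ≈ 0.556 − 1.668 ≈ -1.112 mcg/mL.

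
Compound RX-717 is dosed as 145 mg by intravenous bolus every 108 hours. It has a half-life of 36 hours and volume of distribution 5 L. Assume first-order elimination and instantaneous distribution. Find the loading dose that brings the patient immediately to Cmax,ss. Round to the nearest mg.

f = (1/2)^(108/36) ≈ 0.125000; accumulation ratio R = 1/(1−f) ≈ 1.14286.
Loading dose to hit Cmax,ss on first dose: D_load = D_maint·R ≈ 145 × 1.14286 ≈ 165.71 mg.

166 mg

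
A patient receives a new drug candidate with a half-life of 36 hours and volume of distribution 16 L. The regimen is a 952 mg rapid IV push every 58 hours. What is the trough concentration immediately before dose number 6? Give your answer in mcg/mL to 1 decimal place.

f = (1/2)^(τ/t½) = (1/2)^(58/36) ≈ 0.3273.
C₀ = D/Vd = 952/16 ≈ 59.500 mcg/mL.
Before the 6th dose, 5 doses have been given. Superposition: Cmin = C₀·(f + f² + … + f^5).
≈ 59.500 × (0.3273 + 0.1071 + 0.0351 + 0.0115 + 0.0038) ≈ 59.500 × 0.4848 ≈ 28.846 mcg/mL.

28.8 mcg/mL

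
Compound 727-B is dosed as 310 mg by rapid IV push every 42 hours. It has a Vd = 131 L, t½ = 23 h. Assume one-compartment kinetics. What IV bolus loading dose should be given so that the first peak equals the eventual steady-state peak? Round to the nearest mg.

f = (1/2)^(42/23) ≈ 0.282029; accumulation ratio R = 1/(1−f) ≈ 1.39281.
Loading dose to hit Cmax,ss on first dose: D_load = D_maint·R ≈ 310 × 1.39281 ≈ 431.77 mg.

432 mg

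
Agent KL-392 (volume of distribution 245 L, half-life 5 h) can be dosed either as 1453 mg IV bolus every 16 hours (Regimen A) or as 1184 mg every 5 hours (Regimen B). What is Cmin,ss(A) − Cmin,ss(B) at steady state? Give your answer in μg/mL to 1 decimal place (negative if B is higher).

Regimen A: f = (1/2)^(16/5) ≈ 0.1088; Cmin,ss = (1453/245)·f/(1−f) ≈ 0.724 μg/mL.
Regimen B: f = (1/2)^(5/5) ≈ 0.5000; Cmin,ss = (1184/245)·f/(1−f) ≈ 4.833 μg/mL.
Difference ≈ 0.724 − 4.833 ≈ -4.109 μg/mL.

-4.1 μg/mL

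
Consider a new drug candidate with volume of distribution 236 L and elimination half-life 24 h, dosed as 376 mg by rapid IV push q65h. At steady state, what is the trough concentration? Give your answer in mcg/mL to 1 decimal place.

0.3 mcg/mL

Over one 65-h interval, 65/24 ≈ 2.7083 half-lives elapse, leaving f ≈ 0.1530 of each dose.
Accumulation ratio R = 1/(1 − f) ≈ 1/0.8470 ≈ 1.1806.
Each bolus raises the concentration by D/Vd = 376/236 ≈ 1.593 mcg/mL.
Cmax,ss = C₀/(1 − f) ≈ 1.593/0.8470 ≈ 1.881 mcg/mL.
One interval later, Cmin,ss = Cmax,ss·e^(−kτ) ≈ 1.881 × 0.1530 ≈ 0.288 mcg/mL.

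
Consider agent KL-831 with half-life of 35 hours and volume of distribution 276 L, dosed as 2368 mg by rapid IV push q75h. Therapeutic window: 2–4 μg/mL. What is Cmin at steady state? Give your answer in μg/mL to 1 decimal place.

2.5 μg/mL

Over one 75-h interval, 75/35 ≈ 2.1429 half-lives elapse, leaving f ≈ 0.2264 of each dose.
Single-dose peak C₀ = D/Vd = 2368/276 ≈ 8.580 μg/mL.
Steady-state trough Cmin,ss = C₀·f/(1−f) ≈ 8.580 × 0.2264/0.7736 ≈ 2.511 μg/mL.
Trough 2.5 μg/mL vs MEC 2 μg/mL: adequate.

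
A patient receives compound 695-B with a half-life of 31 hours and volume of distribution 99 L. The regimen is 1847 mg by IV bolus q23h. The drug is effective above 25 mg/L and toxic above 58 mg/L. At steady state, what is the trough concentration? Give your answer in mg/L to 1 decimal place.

Over one 23-h interval, 23/31 ≈ 0.74194 half-lives elapse, leaving f ≈ 0.5979 of each dose.
Each bolus raises the concentration by D/Vd = 1847/99 ≈ 18.657 mg/L.
Steady-state trough Cmin,ss = C₀·f/(1−f) ≈ 18.657 × 0.5979/0.4021 ≈ 27.742 mg/L.
Trough 27.7 mg/L vs MEC 25 mg/L: adequate.

27.7 mg/L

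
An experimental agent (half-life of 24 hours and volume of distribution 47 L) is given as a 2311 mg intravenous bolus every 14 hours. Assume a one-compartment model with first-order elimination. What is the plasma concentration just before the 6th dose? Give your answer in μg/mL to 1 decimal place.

85.6 μg/mL

f = (1/2)^(τ/t½) = (1/2)^(14/24) ≈ 0.6674.
C₀ = D/Vd = 2311/47 ≈ 49.170 μg/mL.
Before the 6th dose, 5 doses have been given. Superposition: Cmin = C₀·(f + f² + … + f^5).
≈ 49.170 × (0.6674 + 0.4454 + 0.2973 + 0.1984 + 0.1324) ≈ 49.170 × 1.7409 ≈ 85.600 μg/mL.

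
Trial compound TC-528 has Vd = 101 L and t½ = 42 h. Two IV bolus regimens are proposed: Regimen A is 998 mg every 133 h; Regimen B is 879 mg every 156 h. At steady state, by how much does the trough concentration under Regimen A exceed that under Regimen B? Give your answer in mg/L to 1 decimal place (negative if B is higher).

0.5 mg/L

Regimen A: f = (1/2)^(133/42) ≈ 0.1114; Cmin,ss = (998/101)·f/(1−f) ≈ 1.239 mg/L.
Regimen B: f = (1/2)^(156/42) ≈ 0.0762; Cmin,ss = (879/101)·f/(1−f) ≈ 0.718 mg/L.
Difference ≈ 1.239 − 0.718 ≈ 0.521 mg/L.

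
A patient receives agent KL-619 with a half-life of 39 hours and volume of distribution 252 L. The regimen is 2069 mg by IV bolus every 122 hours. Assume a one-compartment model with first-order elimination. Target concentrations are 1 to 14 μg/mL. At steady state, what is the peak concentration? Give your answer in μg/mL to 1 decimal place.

Over one 122-h interval, 122/39 ≈ 3.1282 half-lives elapse, leaving f ≈ 0.1144 of each dose.
At steady state, accumulation factor R = 1/(1 − e^(−kτ)) ≈ 1.1292.
Each bolus raises the concentration by D/Vd = 2069/252 ≈ 8.210 μg/mL.
Cmax,ss = C₀/(1 − f) ≈ 8.210/0.8856 ≈ 9.271 μg/mL.
Peak 9.3 μg/mL vs MTC 14 μg/mL: below toxic threshold.

9.3 μg/mL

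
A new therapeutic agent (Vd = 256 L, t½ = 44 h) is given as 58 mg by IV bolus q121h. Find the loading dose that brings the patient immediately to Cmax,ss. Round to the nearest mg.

f = (1/2)^(121/44) ≈ 0.148651; accumulation ratio R = 1/(1−f) ≈ 1.17461.
Loading dose to hit Cmax,ss on first dose: D_load = D_maint·R ≈ 58 × 1.17461 ≈ 68.13 mg.

68 mg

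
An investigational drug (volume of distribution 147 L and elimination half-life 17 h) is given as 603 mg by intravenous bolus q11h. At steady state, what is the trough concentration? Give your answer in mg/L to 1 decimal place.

τ/t½ = 11/17 ≈ 0.64706, so fraction remaining f = (1/2)^(11/17) ≈ 0.6386.
At steady state, accumulation factor R = 1/(1 − e^(−kτ)) ≈ 2.7670.
Each bolus raises the concentration by D/Vd = 603/147 ≈ 4.102 mg/L.
Cmax,ss = C₀/(1 − f) ≈ 4.102/0.3614 ≈ 11.350 mg/L.
One interval later, Cmin,ss = Cmax,ss·e^(−kτ) ≈ 11.350 × 0.6386 ≈ 7.248 mg/L.

7.2 mg/L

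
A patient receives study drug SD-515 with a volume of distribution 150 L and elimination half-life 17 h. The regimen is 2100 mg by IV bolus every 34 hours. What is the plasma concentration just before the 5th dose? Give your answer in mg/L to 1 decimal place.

4.6 mg/L

f = (1/2)^(τ/t½) = (1/2)^(34/17) ≈ 0.2500.
C₀ = D/Vd = 2100/150 ≈ 14.000 mg/L.
Before the 5th dose, 4 doses have been given. Superposition: Cmin = C₀·(f + f² + … + f^4).
≈ 14.000 × (0.2500 + 0.0625 + 0.0156 + 0.0039) ≈ 14.000 × 0.3320 ≈ 4.648 mg/L.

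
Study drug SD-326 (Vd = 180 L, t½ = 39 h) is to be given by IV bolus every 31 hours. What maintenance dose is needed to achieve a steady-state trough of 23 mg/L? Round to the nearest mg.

3043 mg

τ/t½ = 31/39 ≈ 0.79487, so f = (1/2)^(31/39) ≈ 0.576394.
Cmin,ss = (D/Vd)·f/(1−f), so D = Cmin,ss·Vd·(1−f)/f.
D = 23 × 180 × (1−f)/f ≈ 23 × 180 × 0.73492 ≈ 3042.57 mg.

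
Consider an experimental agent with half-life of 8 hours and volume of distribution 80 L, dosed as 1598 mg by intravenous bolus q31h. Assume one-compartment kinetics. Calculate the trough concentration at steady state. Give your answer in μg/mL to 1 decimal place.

τ/t½ = 31/8 ≈ 3.875, so fraction remaining f = (1/2)^(31/8) ≈ 0.0682.
Single-dose peak C₀ = D/Vd = 1598/80 ≈ 19.975 μg/mL.
Steady-state trough Cmin,ss = C₀·f/(1−f) ≈ 19.975 × 0.0682/0.9318 ≈ 1.462 μg/mL.

1.5 μg/mL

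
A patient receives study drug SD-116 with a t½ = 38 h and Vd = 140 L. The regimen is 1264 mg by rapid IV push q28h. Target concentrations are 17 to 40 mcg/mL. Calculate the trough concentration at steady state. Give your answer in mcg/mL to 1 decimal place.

13.5 mcg/mL

τ/t½ = 28/38 ≈ 0.73684, so fraction remaining f = (1/2)^(28/38) ≈ 0.6001.
Single-dose peak C₀ = D/Vd = 1264/140 ≈ 9.029 mcg/mL.
Steady-state trough Cmin,ss = C₀·f/(1−f) ≈ 9.029 × 0.6001/0.3999 ≈ 13.549 mcg/mL.
Trough 13.5 mcg/mL vs MEC 17 mcg/mL: subtherapeutic.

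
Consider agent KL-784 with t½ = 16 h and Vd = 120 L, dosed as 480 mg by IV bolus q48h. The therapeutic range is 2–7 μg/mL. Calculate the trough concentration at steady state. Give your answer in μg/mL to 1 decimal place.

0.6 μg/mL

The dosing interval is 3 half-lives, so f = 2^(−3) = 0.125.
At steady state, R = 1/(1 − 0.125) = 8/7.
Single-dose peak C₀ = D/Vd = 480/120 = 4 μg/mL.
Steady-state peak Cmax,ss = C₀·R = 4 × 8/7 ≈ 4.571 μg/mL.
Steady-state trough Cmin,ss = Cmax,ss·f ≈ 4.571 × 0.125 ≈ 0.571 μg/mL.
Trough 0.6 μg/mL vs MEC 2 μg/mL: subtherapeutic.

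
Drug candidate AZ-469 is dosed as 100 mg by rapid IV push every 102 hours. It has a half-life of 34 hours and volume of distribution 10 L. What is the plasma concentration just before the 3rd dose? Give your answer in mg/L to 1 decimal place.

f = (1/2)^(τ/t½) = (1/2)^(102/34) ≈ 0.1250.
C₀ = D/Vd = 100/10 ≈ 10.000 mg/L.
Before the 3rd dose, 2 doses have been given. Superposition: Cmin = C₀·(f + f²).
≈ 10.000 × (0.1250 + 0.0156) ≈ 10.000 × 0.1406 ≈ 1.406 mg/L.

1.4 mg/L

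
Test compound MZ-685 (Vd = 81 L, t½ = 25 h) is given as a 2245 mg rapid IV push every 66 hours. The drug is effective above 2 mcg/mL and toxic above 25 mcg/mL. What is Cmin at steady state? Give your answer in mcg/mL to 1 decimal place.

5.3 mcg/mL

τ/t½ = 66/25 ≈ 2.64, so fraction remaining f = (1/2)^(66/25) ≈ 0.1604.
Single-dose peak C₀ = D/Vd = 2245/81 ≈ 27.716 mcg/mL.
Steady-state trough Cmin,ss = C₀·f/(1−f) ≈ 27.716 × 0.1604/0.8396 ≈ 5.295 mcg/mL.
Trough 5.3 mcg/mL vs MEC 2 mcg/mL: adequate.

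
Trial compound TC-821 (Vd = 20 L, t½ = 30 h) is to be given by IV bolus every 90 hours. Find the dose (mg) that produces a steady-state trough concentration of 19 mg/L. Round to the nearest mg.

τ/t½ = 90/30 ≈ 3, so f = (1/2)^(90/30) ≈ 0.125000.
Cmin,ss = (D/Vd)·f/(1−f), so D = Cmin,ss·Vd·(1−f)/f.
D = 19 × 20 × (1−f)/f ≈ 19 × 20 × 7.00000 ≈ 2660.00 mg.

2660 mg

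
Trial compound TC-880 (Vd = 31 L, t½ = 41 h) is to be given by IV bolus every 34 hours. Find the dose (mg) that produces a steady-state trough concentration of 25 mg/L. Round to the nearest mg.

602 mg

τ/t½ = 34/41 ≈ 0.82927, so f = (1/2)^(34/41) ≈ 0.562815.
Cmin,ss = (D/Vd)·f/(1−f), so D = Cmin,ss·Vd·(1−f)/f.
D = 25 × 31 × (1−f)/f ≈ 25 × 31 × 0.77678 ≈ 602.00 mg.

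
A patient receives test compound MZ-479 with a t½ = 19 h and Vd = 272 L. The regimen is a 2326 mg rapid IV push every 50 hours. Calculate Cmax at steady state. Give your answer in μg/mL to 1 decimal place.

τ/t½ = 50/19 ≈ 2.6316, so fraction remaining f = (1/2)^(50/19) ≈ 0.1614.
Accumulation ratio R = 1/(1 − f) ≈ 1/0.8386 ≈ 1.1925.
Single-dose peak C₀ = D/Vd = 2326/272 ≈ 8.551 μg/mL.
Steady-state peak Cmax,ss = C₀·R ≈ 8.551 × 1.1925 ≈ 10.197 μg/mL.

10.2 μg/mL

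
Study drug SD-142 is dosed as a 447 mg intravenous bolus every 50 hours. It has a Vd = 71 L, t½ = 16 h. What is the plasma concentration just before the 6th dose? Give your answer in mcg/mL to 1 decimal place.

0.8 mcg/mL

f = (1/2)^(τ/t½) = (1/2)^(50/16) ≈ 0.1146.
C₀ = D/Vd = 447/71 ≈ 6.296 mcg/mL.
Before the 6th dose, 5 doses have been given. Superposition: Cmin = C₀·(f + f² + … + f^5).
≈ 6.296 × (0.1146 + 0.0131 + 0.0015 + 0.0002 + 0.0000) ≈ 6.296 × 0.1294 ≈ 0.815 mcg/mL.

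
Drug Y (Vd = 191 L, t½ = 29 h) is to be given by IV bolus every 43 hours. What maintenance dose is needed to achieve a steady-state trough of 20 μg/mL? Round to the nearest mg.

6856 mg

τ/t½ = 43/29 ≈ 1.4828, so f = (1/2)^(43/29) ≈ 0.357804.
Cmin,ss = (D/Vd)·f/(1−f), so D = Cmin,ss·Vd·(1−f)/f.
D = 20 × 191 × (1−f)/f ≈ 20 × 191 × 1.79483 ≈ 6856.25 mg.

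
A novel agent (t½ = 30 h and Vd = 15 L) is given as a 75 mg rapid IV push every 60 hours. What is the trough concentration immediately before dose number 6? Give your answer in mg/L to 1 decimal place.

1.7 mg/L

f = (1/2)^(τ/t½) = (1/2)^(60/30) ≈ 0.2500.
C₀ = D/Vd = 75/15 ≈ 5.000 mg/L.
Before the 6th dose, 5 doses have been given. Superposition: Cmin = C₀·(f + f² + … + f^5).
≈ 5.000 × (0.2500 + 0.0625 + 0.0156 + 0.0039 + 0.0010) ≈ 5.000 × 0.3330 ≈ 1.665 mg/L.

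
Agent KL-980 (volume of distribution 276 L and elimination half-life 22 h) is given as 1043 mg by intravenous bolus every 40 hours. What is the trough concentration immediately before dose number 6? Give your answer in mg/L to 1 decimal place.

f = (1/2)^(τ/t½) = (1/2)^(40/22) ≈ 0.2836.
C₀ = D/Vd = 1043/276 ≈ 3.779 mg/L.
Before the 6th dose, 5 doses have been given. Superposition: Cmin = C₀·(f + f² + … + f^5).
≈ 3.779 × (0.2836 + 0.0804 + 0.0228 + 0.0065 + 0.0018) ≈ 3.779 × 0.3951 ≈ 1.493 mg/L.

1.5 mg/L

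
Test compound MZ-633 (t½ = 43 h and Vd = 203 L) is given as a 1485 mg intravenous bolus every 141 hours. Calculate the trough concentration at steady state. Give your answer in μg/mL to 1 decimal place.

0.8 μg/mL

Over one 141-h interval, 141/43 ≈ 3.2791 half-lives elapse, leaving f ≈ 0.1030 of each dose.
Accumulation ratio R = 1/(1 − f) ≈ 1/0.8970 ≈ 1.1148.
Single-dose peak C₀ = D/Vd = 1485/203 ≈ 7.315 μg/mL.
Steady-state peak Cmax,ss = C₀·R ≈ 7.315 × 1.1148 ≈ 8.155 μg/mL.
Steady-state trough Cmin,ss = Cmax,ss·f ≈ 8.155 × 0.1030 ≈ 0.840 μg/mL.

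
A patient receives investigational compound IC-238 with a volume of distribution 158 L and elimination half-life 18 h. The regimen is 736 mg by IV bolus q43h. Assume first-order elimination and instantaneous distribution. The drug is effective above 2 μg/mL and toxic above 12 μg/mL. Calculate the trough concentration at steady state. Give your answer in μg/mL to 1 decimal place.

k = ln2/t½ = ln2/18 ≈ 0.038508 h⁻¹; fraction remaining f = e^(−kτ) = e^(−0.038508×43) ≈ 0.1909.
Accumulation ratio R = 1/(1 − f) ≈ 1/0.8091 ≈ 1.2359.
Each bolus raises the concentration by D/Vd = 736/158 ≈ 4.658 μg/mL.
Cmax,ss = C₀/(1 − f) ≈ 4.658/0.8091 ≈ 5.757 μg/mL.
Steady-state trough Cmin,ss = Cmax,ss·f ≈ 5.757 × 0.1909 ≈ 1.099 μg/mL.
Trough 1.1 μg/mL vs MEC 2 μg/mL: subtherapeutic.

1.1 μg/mL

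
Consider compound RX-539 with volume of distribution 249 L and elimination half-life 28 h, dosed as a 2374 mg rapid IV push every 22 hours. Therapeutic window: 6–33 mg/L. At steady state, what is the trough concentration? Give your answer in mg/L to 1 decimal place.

τ/t½ = 22/28 ≈ 0.78571, so fraction remaining f = (1/2)^(22/28) ≈ 0.5801.
Accumulation ratio R = 1/(1 − f) ≈ 1/0.4199 ≈ 2.3815.
Single-dose peak C₀ = D/Vd = 2374/249 ≈ 9.534 mg/L.
Cmax,ss = C₀/(1 − f) ≈ 9.534/0.4199 ≈ 22.705 mg/L.
Steady-state trough Cmin,ss = Cmax,ss·f ≈ 22.705 × 0.5801 ≈ 13.171 mg/L.
Trough 13.2 mg/L vs MEC 6 mg/L: adequate.

13.2 mg/L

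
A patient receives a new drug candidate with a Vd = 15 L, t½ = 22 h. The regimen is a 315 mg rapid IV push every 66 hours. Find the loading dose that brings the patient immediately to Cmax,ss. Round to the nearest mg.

360 mg

f = (1/2)^(66/22) ≈ 0.125000; accumulation ratio R = 1/(1−f) ≈ 1.14286.
Loading dose to hit Cmax,ss on first dose: D_load = D_maint·R ≈ 315 × 1.14286 ≈ 360.00 mg.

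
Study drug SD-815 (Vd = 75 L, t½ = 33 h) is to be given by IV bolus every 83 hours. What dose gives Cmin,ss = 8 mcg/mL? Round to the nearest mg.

2830 mg

τ/t½ = 83/33 ≈ 2.5152, so f = (1/2)^(83/33) ≈ 0.174930.
Cmin,ss = (D/Vd)·f/(1−f), so D = Cmin,ss·Vd·(1−f)/f.
D = 8 × 75 × (1−f)/f ≈ 8 × 75 × 4.71657 ≈ 2829.94 mg.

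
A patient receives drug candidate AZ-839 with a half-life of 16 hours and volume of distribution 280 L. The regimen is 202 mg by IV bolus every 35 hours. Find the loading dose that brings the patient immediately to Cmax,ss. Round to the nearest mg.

f = (1/2)^(35/16) ≈ 0.219532; accumulation ratio R = 1/(1−f) ≈ 1.28128.
Loading dose to hit Cmax,ss on first dose: D_load = D_maint·R ≈ 202 × 1.28128 ≈ 258.82 mg.

259 mg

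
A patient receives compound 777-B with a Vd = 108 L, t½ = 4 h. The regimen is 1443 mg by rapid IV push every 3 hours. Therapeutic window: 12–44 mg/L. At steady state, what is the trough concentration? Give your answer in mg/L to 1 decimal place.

k = ln2/t½ = ln2/4 ≈ 0.173287 h⁻¹; fraction remaining f = e^(−kτ) = e^(−0.173287×3) ≈ 0.5946.
Each bolus raises the concentration by D/Vd = 1443/108 ≈ 13.361 mg/L.
Steady-state trough Cmin,ss = C₀·f/(1−f) ≈ 13.361 × 0.5946/0.4054 ≈ 19.597 mg/L.
Trough 19.6 mg/L vs MEC 12 mg/L: adequate.

19.6 mg/L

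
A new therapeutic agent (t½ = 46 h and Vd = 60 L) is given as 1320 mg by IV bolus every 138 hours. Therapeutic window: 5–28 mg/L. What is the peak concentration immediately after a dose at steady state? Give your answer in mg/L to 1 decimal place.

τ = 138 h = 3 half-lives, so f = (1/2)^3 = 0.125.
At steady state, R = 1/(1 − 0.125) = 8/7.
Single-dose peak C₀ = D/Vd = 1320/60 = 22 mg/L.
Steady-state peak Cmax,ss = C₀·R = 22 × 8/7 ≈ 25.143 mg/L.
Peak 25.1 mg/L vs MTC 28 mg/L: below toxic threshold.

25.1 mg/L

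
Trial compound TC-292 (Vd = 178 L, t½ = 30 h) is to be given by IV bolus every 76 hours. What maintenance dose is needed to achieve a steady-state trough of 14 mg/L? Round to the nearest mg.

11934 mg

τ/t½ = 76/30 ≈ 2.5333, so f = (1/2)^(76/30) ≈ 0.172739.
Cmin,ss = (D/Vd)·f/(1−f), so D = Cmin,ss·Vd·(1−f)/f.
D = 14 × 178 × (1−f)/f ≈ 14 × 178 × 4.78908 ≈ 11934.39 mg.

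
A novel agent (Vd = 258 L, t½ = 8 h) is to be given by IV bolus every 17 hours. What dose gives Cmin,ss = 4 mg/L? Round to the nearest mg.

3470 mg

τ/t½ = 17/8 ≈ 2.125, so f = (1/2)^(17/8) ≈ 0.229251.
Cmin,ss = (D/Vd)·f/(1−f), so D = Cmin,ss·Vd·(1−f)/f.
D = 4 × 258 × (1−f)/f ≈ 4 × 258 × 3.36203 ≈ 3469.61 mg.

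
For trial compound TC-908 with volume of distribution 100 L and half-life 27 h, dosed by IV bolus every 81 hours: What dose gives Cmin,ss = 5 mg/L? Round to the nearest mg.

τ/t½ = 81/27 ≈ 3, so f = (1/2)^(81/27) ≈ 0.125000.
Cmin,ss = (D/Vd)·f/(1−f), so D = Cmin,ss·Vd·(1−f)/f.
D = 5 × 100 × (1−f)/f ≈ 5 × 100 × 7.00000 ≈ 3500.00 mg.

3500 mg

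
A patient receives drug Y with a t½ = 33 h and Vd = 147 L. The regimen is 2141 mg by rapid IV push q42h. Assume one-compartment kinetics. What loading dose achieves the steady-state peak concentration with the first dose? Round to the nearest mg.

3653 mg

f = (1/2)^(42/33) ≈ 0.413877; accumulation ratio R = 1/(1−f) ≈ 1.70613.
Loading dose to hit Cmax,ss on first dose: D_load = D_maint·R ≈ 2141 × 1.70613 ≈ 3652.82 mg.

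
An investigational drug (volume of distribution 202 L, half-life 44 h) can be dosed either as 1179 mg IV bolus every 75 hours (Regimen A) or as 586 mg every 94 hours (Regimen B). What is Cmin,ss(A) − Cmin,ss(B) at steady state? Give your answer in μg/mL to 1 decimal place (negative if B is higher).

Regimen A: f = (1/2)^(75/44) ≈ 0.3068; Cmin,ss = (1179/202)·f/(1−f) ≈ 2.583 μg/mL.
Regimen B: f = (1/2)^(94/44) ≈ 0.2275; Cmin,ss = (586/202)·f/(1−f) ≈ 0.854 μg/mL.
Difference ≈ 2.583 − 0.854 ≈ 1.729 μg/mL.

1.7 μg/mL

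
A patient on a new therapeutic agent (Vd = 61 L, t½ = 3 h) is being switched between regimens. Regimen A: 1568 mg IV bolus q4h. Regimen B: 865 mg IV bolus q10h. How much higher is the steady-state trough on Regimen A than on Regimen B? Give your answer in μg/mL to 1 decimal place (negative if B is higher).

Regimen A: f = (1/2)^(4/3) ≈ 0.3969; Cmin,ss = (1568/61)·f/(1−f) ≈ 16.916 μg/mL.
Regimen B: f = (1/2)^(10/3) ≈ 0.0992; Cmin,ss = (865/61)·f/(1−f) ≈ 1.562 μg/mL.
Difference ≈ 16.916 − 1.562 ≈ 15.354 μg/mL.

15.4 μg/mL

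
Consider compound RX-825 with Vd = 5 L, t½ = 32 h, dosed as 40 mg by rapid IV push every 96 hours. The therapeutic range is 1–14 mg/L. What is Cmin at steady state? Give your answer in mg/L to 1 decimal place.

1.1 mg/L

The dosing interval is 3 half-lives, so f = 2^(−3) = 0.125.
At steady state, R = 1/(1 − 0.125) = 8/7.
Single-dose peak C₀ = D/Vd = 40/5 = 8 mg/L.
Steady-state peak Cmax,ss = C₀·R = 8 × 8/7 ≈ 9.143 mg/L.
Steady-state trough Cmin,ss = Cmax,ss·f ≈ 9.143 × 0.125 ≈ 1.143 mg/L.
Trough 1.1 mg/L vs MEC 1 mg/L: adequate.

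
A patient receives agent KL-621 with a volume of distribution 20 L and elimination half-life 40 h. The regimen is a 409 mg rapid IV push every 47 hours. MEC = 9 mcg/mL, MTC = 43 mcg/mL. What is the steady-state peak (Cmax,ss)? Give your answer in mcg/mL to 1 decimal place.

k = ln2/t½ = ln2/40 ≈ 0.017329 h⁻¹; fraction remaining f = e^(−kτ) = e^(−0.017329×47) ≈ 0.4429.
At steady state, accumulation factor R = 1/(1 − e^(−kτ)) ≈ 1.7950.
Each bolus raises the concentration by D/Vd = 409/20 ≈ 20.450 mcg/mL.
Cmax,ss = C₀/(1 − f) ≈ 20.450/0.5571 ≈ 36.708 mcg/mL.
Peak 36.7 mcg/mL vs MTC 43 mcg/mL: below toxic threshold.

36.7 mcg/mL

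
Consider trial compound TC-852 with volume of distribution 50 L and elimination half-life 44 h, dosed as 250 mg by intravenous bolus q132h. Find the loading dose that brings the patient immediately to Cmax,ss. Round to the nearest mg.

f = (1/2)^(132/44) ≈ 0.125000; accumulation ratio R = 1/(1−f) ≈ 1.14286.
Loading dose to hit Cmax,ss on first dose: D_load = D_maint·R ≈ 250 × 1.14286 ≈ 285.71 mg.

286 mg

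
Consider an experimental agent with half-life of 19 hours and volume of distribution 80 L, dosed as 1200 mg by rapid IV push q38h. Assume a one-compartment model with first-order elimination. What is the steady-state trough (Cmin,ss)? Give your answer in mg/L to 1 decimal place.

τ = 38 h = 2 half-lives, so f = (1/2)^2 = 0.25.
Accumulation ratio R = 1/(1 − f) = 1/0.75 = 4/3.
Single-dose peak C₀ = D/Vd = 1200/80 = 15 mg/L.
Steady-state peak Cmax,ss = C₀·R = 15 × 4/3 ≈ 20.000 mg/L.
Steady-state trough Cmin,ss = Cmax,ss·f ≈ 20.000 × 0.25 ≈ 5.000 mg/L.

5.0 mg/L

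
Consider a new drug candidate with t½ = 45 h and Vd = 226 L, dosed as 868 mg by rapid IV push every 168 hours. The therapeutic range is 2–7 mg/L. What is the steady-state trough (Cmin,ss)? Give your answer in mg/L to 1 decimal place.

0.3 mg/L

Over one 168-h interval, 168/45 ≈ 3.7333 half-lives elapse, leaving f ≈ 0.0752 of each dose.
Single-dose peak C₀ = D/Vd = 868/226 ≈ 3.841 mg/L.
Steady-state trough Cmin,ss = C₀·f/(1−f) ≈ 3.841 × 0.0752/0.9248 ≈ 0.312 mg/L.
Trough 0.3 mg/L vs MEC 2 mg/L: subtherapeutic.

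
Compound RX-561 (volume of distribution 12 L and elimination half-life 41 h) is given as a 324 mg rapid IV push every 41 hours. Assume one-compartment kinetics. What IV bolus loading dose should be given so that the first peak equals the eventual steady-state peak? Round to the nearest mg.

f = (1/2)^(41/41) ≈ 0.500000; accumulation ratio R = 1/(1−f) ≈ 2.00000.
Loading dose to hit Cmax,ss on first dose: D_load = D_maint·R ≈ 324 × 2.00000 ≈ 648.00 mg.

648 mg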